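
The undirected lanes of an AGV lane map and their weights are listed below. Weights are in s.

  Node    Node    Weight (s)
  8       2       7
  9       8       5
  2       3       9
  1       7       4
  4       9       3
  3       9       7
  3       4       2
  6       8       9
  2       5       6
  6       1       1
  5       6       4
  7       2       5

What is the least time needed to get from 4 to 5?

Candidate routes:
4 - 9 - 8 - 2 - 5: 3+5+7+6 = 21
4 - 9 - 8 - 6 - 5: 3+5+9+4 = 21
4 - 3 - 2 - 5: 2+9+6 = 17
Cheapest is 4 - 3 - 2 - 5 at 17 s.

17 s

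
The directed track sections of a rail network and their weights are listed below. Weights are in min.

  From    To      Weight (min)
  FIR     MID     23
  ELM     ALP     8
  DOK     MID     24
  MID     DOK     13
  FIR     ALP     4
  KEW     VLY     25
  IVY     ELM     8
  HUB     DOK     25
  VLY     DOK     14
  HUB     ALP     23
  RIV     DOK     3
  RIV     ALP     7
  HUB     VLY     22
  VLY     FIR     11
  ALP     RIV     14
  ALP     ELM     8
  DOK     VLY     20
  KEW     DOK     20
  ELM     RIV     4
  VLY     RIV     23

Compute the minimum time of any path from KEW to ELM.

Enumerating some paths:
KEW - VLY - RIV - ALP - ELM: 25+23+7+8 = 63
KEW - VLY - FIR - ALP - ELM: 25+11+4+8 = 48
The minimum is 48 min via KEW - VLY - FIR - ALP - ELM.

48 min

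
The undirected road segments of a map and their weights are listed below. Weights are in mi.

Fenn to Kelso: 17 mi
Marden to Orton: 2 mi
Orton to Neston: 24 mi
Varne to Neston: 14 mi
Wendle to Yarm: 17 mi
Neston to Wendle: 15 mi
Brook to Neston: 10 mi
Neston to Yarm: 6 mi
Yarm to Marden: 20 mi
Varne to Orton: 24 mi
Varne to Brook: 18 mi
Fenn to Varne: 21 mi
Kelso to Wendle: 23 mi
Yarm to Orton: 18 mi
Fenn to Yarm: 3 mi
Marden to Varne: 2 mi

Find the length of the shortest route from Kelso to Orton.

Candidate routes:
Kelso → Fenn → Varne → Marden → Orton: 17+21+2+2 = 42
Kelso → Fenn → Yarm → Neston → Varne → Marden → Orton: 17+3+6+14+2+2 = 44
Kelso → Fenn → Yarm → Marden → Orton: 17+3+20+2 = 42
Kelso → Fenn → Yarm → Orton: 17+3+18 = 38
The minimum is 38 mi via Kelso → Fenn → Yarm → Orton.

38 mi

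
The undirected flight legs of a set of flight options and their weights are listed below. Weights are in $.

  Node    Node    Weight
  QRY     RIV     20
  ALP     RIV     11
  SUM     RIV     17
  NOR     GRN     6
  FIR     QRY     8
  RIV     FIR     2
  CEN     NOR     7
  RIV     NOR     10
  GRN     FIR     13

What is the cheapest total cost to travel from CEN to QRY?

Candidate routes:
CEN–NOR–RIV–FIR–QRY: 7+10+2+8 = 27
CEN–NOR–GRN–FIR–QRY: 7+6+13+8 = 34
CEN–NOR–GRN–FIR–RIV–QRY: 7+6+13+2+20 = 48
CEN–NOR–RIV–QRY: 7+10+20 = 37
Cheapest is CEN–NOR–RIV–FIR–QRY at $27.

$27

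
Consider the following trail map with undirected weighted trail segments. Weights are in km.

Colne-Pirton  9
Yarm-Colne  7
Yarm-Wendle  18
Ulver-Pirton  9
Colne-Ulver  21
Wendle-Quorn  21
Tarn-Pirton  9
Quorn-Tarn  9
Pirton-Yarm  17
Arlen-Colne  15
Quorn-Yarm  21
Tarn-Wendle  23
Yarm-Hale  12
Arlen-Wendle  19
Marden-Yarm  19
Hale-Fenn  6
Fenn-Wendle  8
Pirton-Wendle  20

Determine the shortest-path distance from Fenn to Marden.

Compare a few routes:
Fenn - Wendle - Pirton - Colne - Yarm - Marden: 8+20+9+7+19 = 63
Fenn - Hale - Yarm - Marden: 6+12+19 = 37
Fenn - Wendle - Yarm - Marden: 8+18+19 = 45
The minimum is 37 km via Fenn - Hale - Yarm - Marden.

37 km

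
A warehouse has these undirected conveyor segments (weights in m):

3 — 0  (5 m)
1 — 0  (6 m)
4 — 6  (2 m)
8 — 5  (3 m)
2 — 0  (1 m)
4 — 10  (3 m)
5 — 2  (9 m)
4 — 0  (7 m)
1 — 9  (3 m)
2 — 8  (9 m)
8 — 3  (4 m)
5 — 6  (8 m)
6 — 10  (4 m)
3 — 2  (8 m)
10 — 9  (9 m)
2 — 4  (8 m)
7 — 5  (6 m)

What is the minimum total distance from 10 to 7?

18 m

Running Dijkstra from 10:
10: 0
4: 3  (via 10)
6: 4  (via 10)
9: 9  (via 10)
0: 10  (via 4)
2: 11  (via 4)
1: 12  (via 9)
5: 12  (via 6)
3: 15  (via 0)
8: 15  (via 5)
7: 18  (via 5)
Shortest route: 10–6–5–7 = 18 m.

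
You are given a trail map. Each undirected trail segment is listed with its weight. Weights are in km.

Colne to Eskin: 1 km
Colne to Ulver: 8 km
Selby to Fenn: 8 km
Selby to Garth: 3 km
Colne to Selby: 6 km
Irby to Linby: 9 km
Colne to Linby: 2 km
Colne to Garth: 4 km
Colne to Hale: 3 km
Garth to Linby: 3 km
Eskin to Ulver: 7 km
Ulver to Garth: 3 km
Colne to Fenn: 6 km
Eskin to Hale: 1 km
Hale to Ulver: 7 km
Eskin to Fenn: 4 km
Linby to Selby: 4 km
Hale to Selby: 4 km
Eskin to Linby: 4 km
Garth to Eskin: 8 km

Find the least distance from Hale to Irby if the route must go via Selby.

Shortest Hale→Selby: Hale → Selby = 4
Best Selby to Irby: Selby → Linby → Irby costing 13
Total via Selby: 4 + 13 = 17 km.

17 km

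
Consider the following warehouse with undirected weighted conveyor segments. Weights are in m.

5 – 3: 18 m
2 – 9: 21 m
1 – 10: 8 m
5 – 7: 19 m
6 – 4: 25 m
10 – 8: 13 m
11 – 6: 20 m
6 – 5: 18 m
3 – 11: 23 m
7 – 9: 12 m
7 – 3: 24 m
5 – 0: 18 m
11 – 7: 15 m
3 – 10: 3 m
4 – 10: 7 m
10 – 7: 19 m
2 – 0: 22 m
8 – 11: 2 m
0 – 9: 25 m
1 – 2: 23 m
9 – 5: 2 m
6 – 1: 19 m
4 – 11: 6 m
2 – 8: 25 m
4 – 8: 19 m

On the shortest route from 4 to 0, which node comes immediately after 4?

Candidate routes:
4 - 10 - 3 - 5 - 0: 7+3+18+18 = 46
4 - 11 - 7 - 9 - 5 - 0: 6+15+12+2+18 = 53
The minimum is 46 m via 4 - 10 - 3 - 5 - 0.
So from 4 the first move is to 10.

10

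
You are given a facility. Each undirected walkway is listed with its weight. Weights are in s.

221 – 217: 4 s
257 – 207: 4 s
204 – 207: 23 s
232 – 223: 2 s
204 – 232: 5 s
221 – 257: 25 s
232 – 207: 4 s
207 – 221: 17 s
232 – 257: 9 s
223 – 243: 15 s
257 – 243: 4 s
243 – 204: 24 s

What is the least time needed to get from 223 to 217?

27 s

Running Dijkstra from 223:
223: 0
232: 2  (via 223)
207: 6  (via 232)
204: 7  (via 232)
257: 10  (via 207)
243: 14  (via 257)
221: 23  (via 207)
217: 27  (via 221)
Shortest route: 223–232–207–221–217 = 27 s.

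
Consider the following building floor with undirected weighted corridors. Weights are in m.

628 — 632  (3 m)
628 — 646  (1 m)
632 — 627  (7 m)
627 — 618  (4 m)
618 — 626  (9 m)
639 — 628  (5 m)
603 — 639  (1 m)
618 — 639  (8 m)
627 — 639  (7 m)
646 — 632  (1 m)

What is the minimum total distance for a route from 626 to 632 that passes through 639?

Best 626 to 639: 626–618–639 costing 17
Best 639 to 632: 639–628–646–632 costing 7
Total via 639: 17 + 7 = 24 m.

24 m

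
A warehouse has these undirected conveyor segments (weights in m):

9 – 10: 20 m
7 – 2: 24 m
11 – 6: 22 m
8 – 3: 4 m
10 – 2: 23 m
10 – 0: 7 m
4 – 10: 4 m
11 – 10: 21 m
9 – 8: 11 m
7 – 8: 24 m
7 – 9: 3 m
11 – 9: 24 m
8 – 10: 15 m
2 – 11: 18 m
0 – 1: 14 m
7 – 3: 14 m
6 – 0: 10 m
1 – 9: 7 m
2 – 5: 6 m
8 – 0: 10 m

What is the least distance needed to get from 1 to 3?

Candidate routes:
1–9–8–3: 7+11+4 = 22
1–0–8–3: 14+10+4 = 28
1–9–7–3: 7+3+14 = 24
The minimum is 22 m via 1–9–8–3.

22 m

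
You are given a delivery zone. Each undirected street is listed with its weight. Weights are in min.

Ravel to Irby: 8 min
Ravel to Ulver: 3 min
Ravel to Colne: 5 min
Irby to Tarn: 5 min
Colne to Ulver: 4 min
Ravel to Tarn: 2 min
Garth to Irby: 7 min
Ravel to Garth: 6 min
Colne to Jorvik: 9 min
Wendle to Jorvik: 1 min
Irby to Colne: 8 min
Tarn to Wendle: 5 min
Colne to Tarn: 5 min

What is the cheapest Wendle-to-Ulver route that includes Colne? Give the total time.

Shortest Wendle→Colne: Wendle–Jorvik–Colne = 10
Best Colne to Ulver: Colne–Ulver costing 4
Total via Colne: 10 + 4 = 14 min.

14 min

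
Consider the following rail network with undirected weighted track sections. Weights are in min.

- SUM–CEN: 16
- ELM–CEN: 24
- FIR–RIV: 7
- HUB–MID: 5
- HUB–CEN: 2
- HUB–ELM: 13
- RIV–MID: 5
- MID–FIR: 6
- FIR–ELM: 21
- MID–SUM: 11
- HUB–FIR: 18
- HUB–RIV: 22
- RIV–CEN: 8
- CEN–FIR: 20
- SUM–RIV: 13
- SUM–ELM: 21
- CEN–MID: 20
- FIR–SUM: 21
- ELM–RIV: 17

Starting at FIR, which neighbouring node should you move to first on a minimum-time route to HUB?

MID

Compare a few routes:
FIR - HUB: 18 = 18
FIR - RIV - MID - HUB: 7+5+5 = 17
FIR - MID - HUB: 6+5 = 11
FIR - RIV - CEN - HUB: 7+8+2 = 17
Cheapest is FIR - MID - HUB at 11 min.
So from FIR the first move is to MID.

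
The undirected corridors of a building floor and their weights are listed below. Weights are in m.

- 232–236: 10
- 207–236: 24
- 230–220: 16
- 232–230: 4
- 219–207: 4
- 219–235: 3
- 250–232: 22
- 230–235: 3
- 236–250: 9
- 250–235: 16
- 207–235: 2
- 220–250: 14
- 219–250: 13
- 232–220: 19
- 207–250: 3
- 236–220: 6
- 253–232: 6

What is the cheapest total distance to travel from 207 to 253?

15 m

Settle nodes by increasing distance from 207:
207: 0
235: 2  (via 207)
250: 3  (via 207)
219: 4  (via 207)
230: 5  (via 235)
232: 9  (via 230)
236: 12  (via 250)
253: 15  (via 232)
Shortest route: 207 → 235 → 230 → 232 → 253 = 15 m.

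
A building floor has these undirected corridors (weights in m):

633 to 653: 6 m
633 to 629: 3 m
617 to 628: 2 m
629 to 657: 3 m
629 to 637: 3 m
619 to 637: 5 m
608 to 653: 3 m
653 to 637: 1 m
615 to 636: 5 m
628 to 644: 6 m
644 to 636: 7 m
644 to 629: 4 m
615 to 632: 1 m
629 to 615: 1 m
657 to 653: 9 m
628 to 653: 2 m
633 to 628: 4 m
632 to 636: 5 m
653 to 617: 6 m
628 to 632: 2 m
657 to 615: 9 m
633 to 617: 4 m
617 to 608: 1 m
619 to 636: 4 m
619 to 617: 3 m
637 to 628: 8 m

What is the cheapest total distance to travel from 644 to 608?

Candidate routes:
644 - 629 - 615 - 632 - 628 - 617 - 608: 4+1+1+2+2+1 = 11
644 - 628 - 617 - 608: 6+2+1 = 9
Cheapest is 644 - 628 - 617 - 608 at 9 m.

9 m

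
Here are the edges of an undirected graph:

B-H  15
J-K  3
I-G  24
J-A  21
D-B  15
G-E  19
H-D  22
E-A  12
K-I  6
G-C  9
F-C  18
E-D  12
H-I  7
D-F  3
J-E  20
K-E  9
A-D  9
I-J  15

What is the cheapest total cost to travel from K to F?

Candidate routes:
K - J - A - D - F: 3+21+9+3 = 36
K - E - A - D - F: 9+12+9+3 = 33
K - E - D - F: 9+12+3 = 24
Cheapest is K - E - D - F at 24.

24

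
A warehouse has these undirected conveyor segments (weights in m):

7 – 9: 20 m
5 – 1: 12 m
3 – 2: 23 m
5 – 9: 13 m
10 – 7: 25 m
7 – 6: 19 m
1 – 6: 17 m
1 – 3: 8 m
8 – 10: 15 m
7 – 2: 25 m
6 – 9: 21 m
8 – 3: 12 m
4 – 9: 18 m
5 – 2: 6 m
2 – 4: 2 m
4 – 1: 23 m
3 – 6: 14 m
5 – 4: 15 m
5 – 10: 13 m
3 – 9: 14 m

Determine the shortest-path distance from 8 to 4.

36 m

Settle nodes by increasing distance from 8:
8: 0
3: 12  (via 8)
10: 15  (via 8)
1: 20  (via 3)
6: 26  (via 3)
9: 26  (via 3)
5: 28  (via 10)
2: 34  (via 5)
4: 36  (via 2)
Shortest route: 8 → 10 → 5 → 2 → 4 = 36 m.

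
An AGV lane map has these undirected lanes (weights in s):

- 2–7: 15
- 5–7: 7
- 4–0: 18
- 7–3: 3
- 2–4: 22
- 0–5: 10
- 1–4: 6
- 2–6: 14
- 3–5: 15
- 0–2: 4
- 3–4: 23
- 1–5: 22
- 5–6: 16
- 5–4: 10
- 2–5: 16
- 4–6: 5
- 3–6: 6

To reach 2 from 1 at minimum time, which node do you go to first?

4

Enumerating some paths:
1 - 4 - 6 - 2: 6+5+14 = 25
1 - 4 - 5 - 0 - 2: 6+10+10+4 = 30
1 - 4 - 0 - 2: 6+18+4 = 28
1 - 4 - 2: 6+22 = 28
Cheapest is 1 - 4 - 6 - 2 at 25 s.
So from 1 the first move is to 4.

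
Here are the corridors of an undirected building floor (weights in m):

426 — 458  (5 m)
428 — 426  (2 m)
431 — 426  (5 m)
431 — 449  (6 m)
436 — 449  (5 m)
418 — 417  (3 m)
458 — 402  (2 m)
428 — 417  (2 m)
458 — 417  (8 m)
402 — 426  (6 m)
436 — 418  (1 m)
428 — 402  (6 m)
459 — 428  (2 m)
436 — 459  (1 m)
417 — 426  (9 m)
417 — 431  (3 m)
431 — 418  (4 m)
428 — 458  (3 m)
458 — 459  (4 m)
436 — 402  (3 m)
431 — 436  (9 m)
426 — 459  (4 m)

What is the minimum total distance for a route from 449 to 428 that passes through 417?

11 m

Shortest 449→417: 449 → 431 → 417 = 9
Shortest 417→428: 417 → 428 = 2
Total via 417: 9 + 2 = 11 m.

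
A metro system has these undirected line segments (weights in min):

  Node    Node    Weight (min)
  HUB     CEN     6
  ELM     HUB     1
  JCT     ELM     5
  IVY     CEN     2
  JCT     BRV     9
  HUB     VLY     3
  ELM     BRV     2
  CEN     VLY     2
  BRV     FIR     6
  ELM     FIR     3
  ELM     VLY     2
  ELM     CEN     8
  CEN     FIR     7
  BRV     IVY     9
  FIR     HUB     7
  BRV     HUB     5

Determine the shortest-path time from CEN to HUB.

5 min

Enumerating some paths:
CEN → VLY → ELM → BRV → HUB: 2+2+2+5 = 11
CEN → VLY → HUB: 2+3 = 5
CEN → ELM → HUB: 8+1 = 9
CEN → HUB: 6 = 6
The minimum is 5 min via CEN → VLY → HUB.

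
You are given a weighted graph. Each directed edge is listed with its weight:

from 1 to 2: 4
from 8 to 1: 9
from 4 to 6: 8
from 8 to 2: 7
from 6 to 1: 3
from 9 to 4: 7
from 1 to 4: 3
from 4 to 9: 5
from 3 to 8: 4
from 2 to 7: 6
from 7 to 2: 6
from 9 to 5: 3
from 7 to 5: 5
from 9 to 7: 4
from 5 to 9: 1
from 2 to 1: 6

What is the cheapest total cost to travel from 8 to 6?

Compare a few routes:
8 - 2 - 7 - 5 - 9 - 4 - 6: 7+6+5+1+7+8 = 34
8 - 1 - 4 - 6: 9+3+8 = 20
8 - 2 - 1 - 4 - 6: 7+6+3+8 = 24
Cheapest is 8 - 1 - 4 - 6 at 20.

20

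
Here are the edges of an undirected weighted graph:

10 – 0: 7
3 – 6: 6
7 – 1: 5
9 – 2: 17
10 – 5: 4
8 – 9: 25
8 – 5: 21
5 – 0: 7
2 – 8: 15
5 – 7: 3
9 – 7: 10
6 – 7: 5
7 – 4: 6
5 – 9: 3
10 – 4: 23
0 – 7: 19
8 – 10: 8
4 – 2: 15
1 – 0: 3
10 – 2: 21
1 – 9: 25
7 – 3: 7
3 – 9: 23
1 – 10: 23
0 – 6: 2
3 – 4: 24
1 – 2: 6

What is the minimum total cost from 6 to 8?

17

Shortest distances from 6:
6: 0
0: 2  (via 6)
1: 5  (via 0)
7: 5  (via 6)
3: 6  (via 6)
5: 8  (via 7)
10: 9  (via 0)
2: 11  (via 1)
4: 11  (via 7)
9: 11  (via 5)
8: 17  (via 10)
Shortest route: 6 → 0 → 10 → 8 = 17.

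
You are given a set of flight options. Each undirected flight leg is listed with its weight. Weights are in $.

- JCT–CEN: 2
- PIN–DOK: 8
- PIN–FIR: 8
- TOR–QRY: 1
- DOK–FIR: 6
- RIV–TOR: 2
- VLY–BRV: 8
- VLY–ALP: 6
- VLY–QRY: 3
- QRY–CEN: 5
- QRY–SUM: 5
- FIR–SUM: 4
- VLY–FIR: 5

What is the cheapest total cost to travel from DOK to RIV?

$17

Shortest distances from DOK:
DOK: 0
FIR: 6  (via DOK)
PIN: 8  (via DOK)
SUM: 10  (via FIR)
VLY: 11  (via FIR)
QRY: 14  (via VLY)
TOR: 15  (via QRY)
ALP: 17  (via VLY)
RIV: 17  (via TOR)
Shortest route: DOK–FIR–VLY–QRY–TOR–RIV = $17.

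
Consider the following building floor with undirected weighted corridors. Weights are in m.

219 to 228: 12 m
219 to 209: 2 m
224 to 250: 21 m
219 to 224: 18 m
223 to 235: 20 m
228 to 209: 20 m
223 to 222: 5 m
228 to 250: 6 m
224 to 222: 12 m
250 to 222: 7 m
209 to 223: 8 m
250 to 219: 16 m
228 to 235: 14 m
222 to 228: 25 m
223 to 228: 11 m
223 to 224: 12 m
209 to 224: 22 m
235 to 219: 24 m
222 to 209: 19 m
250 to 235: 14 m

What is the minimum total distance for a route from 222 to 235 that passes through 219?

39 m

Shortest 222→219: 222 → 223 → 209 → 219 = 15
Shortest 219→235: 219 → 235 = 24
Total via 219: 15 + 24 = 39 m.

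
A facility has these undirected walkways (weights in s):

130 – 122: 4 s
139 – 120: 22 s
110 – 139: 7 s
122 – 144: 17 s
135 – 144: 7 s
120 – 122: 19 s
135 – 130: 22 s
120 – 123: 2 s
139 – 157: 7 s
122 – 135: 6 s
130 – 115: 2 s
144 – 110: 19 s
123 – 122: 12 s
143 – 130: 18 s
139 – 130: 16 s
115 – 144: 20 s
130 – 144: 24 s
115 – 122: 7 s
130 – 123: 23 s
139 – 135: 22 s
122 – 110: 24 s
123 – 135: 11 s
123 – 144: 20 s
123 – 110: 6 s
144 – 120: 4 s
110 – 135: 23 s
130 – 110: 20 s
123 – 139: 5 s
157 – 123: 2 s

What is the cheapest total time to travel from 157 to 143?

Settle nodes by increasing distance from 157:
157: 0
123: 2  (via 157)
120: 4  (via 123)
139: 7  (via 157)
110: 8  (via 123)
144: 8  (via 120)
135: 13  (via 123)
122: 14  (via 123)
130: 18  (via 122)
115: 20  (via 130)
143: 36  (via 130)
Shortest route: 157–123–122–130–143 = 36 s.

36 s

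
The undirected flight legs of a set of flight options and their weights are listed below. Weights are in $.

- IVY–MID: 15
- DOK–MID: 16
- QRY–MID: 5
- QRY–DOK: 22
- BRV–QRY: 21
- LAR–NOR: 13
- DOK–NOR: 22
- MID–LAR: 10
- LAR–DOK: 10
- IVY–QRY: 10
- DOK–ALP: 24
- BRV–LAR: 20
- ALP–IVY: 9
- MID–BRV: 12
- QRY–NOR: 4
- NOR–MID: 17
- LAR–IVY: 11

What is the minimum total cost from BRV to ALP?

Compare a few routes:
BRV → LAR → IVY → ALP: 20+11+9 = 40
BRV → MID → IVY → ALP: 12+15+9 = 36
BRV → QRY → IVY → ALP: 21+10+9 = 40
The minimum is $36 via BRV → MID → IVY → ALP.

$36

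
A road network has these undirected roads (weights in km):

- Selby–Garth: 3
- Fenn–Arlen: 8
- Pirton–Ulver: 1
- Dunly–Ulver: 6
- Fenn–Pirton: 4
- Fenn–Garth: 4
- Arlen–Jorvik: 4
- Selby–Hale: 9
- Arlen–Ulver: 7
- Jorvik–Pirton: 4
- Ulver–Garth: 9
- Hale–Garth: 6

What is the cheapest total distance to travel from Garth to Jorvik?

Settle nodes by increasing distance from Garth:
Garth: 0
Selby: 3  (via Garth)
Fenn: 4  (via Garth)
Hale: 6  (via Garth)
Pirton: 8  (via Fenn)
Ulver: 9  (via Garth)
Jorvik: 12  (via Pirton)
Shortest route: Garth → Fenn → Pirton → Jorvik = 12 km.

12 km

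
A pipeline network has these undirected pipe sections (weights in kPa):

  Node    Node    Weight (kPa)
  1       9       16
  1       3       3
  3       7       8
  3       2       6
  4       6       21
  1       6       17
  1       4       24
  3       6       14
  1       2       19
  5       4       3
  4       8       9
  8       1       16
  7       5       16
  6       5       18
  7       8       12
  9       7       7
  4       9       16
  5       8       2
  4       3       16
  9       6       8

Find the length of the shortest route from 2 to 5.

Compare a few routes:
2 → 3 → 1 → 8 → 5: 6+3+16+2 = 27
2 → 3 → 4 → 5: 6+16+3 = 25
2 → 3 → 7 → 5: 6+8+16 = 30
2 → 3 → 7 → 8 → 5: 6+8+12+2 = 28
Cheapest is 2 → 3 → 4 → 5 at 25 kPa.

25 kPa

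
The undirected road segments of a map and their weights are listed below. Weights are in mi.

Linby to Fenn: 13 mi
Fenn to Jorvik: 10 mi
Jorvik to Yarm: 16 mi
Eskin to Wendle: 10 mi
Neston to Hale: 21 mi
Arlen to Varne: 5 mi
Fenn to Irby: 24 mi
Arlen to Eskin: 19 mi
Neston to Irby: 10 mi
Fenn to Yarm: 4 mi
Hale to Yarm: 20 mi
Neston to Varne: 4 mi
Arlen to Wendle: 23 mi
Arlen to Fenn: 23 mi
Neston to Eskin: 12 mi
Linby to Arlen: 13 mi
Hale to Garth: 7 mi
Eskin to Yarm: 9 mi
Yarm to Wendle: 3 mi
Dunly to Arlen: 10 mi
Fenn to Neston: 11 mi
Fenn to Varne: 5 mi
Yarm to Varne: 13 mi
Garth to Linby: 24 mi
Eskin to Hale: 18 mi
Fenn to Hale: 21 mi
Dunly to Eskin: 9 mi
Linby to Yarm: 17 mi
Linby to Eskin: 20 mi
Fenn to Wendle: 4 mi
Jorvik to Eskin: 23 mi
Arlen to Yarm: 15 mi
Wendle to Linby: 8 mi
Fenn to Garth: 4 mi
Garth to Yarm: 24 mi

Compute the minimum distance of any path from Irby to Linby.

Compare a few routes:
Irby - Neston - Varne - Arlen - Linby: 10+4+5+13 = 32
Irby - Neston - Varne - Fenn - Wendle - Linby: 10+4+5+4+8 = 31
Cheapest is Irby - Neston - Varne - Fenn - Wendle - Linby at 31 mi.

31 mi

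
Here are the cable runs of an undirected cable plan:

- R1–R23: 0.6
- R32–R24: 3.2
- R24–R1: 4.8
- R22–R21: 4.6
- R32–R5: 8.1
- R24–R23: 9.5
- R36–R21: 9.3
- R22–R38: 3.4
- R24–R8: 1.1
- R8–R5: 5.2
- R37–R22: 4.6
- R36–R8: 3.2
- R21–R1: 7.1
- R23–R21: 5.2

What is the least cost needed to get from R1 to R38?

Running Dijkstra from R1:
R1: 0
R23: 0.6  (via R1)
R24: 4.8  (via R1)
R21: 5.8  (via R23)
R8: 5.9  (via R24)
R32: 8  (via R24)
R36: 9.1  (via R8)
R22: 10.4  (via R21)
R5: 11.1  (via R8)
R38: 13.8  (via R22)
Shortest route: R1–R23–R21–R22–R38 = 13.8.

13.8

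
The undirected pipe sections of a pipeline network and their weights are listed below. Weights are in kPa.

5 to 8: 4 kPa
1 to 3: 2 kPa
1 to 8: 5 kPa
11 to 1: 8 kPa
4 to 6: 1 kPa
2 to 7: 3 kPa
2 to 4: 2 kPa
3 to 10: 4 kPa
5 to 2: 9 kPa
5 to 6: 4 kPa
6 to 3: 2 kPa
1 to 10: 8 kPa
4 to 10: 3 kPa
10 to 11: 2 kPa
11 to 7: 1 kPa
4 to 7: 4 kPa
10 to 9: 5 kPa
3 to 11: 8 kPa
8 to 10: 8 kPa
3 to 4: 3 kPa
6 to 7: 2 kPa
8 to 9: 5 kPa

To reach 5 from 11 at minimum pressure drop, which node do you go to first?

7

Enumerating some paths:
11–7–4–6–5: 1+4+1+4 = 10
11–10–4–6–5: 2+3+1+4 = 10
11–7–6–5: 1+2+4 = 7
11–7–2–4–6–5: 1+3+2+1+4 = 11
Cheapest is 11–7–6–5 at 7 kPa.
So from 11 the first move is to 7.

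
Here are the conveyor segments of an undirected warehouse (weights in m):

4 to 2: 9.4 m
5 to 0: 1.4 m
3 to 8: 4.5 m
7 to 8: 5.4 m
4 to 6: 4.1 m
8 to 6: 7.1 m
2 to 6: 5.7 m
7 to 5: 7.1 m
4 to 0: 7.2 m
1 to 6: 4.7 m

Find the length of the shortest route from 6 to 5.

Settle nodes by increasing distance from 6:
6: 0
4: 4.1  (via 6)
1: 4.7  (via 6)
2: 5.7  (via 6)
8: 7.1  (via 6)
0: 11.3  (via 4)
3: 11.6  (via 8)
7: 12.5  (via 8)
5: 12.7  (via 0)
Shortest route: 6 → 4 → 0 → 5 = 12.7 m.

12.7 m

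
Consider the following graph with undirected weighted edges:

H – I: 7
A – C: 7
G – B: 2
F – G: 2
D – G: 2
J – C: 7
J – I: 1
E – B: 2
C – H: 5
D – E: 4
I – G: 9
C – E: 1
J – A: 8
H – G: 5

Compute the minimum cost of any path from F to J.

Settle nodes by increasing distance from F:
F: 0
G: 2  (via F)
B: 4  (via G)
D: 4  (via G)
E: 6  (via B)
C: 7  (via E)
H: 7  (via G)
I: 11  (via G)
J: 12  (via I)
Shortest route: F–G–I–J = 12.

12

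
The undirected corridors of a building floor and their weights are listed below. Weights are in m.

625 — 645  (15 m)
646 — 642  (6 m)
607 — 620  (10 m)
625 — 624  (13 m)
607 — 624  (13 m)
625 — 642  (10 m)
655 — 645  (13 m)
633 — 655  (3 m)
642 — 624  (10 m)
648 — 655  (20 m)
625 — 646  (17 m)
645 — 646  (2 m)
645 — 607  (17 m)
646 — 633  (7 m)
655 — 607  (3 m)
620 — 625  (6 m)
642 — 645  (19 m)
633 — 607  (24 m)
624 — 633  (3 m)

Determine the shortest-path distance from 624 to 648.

26 m

Candidate routes:
624 → 633 → 646 → 645 → 655 → 648: 3+7+2+13+20 = 45
624 → 607 → 655 → 648: 13+3+20 = 36
624 → 633 → 655 → 648: 3+3+20 = 26
The minimum is 26 m via 624 → 633 → 655 → 648.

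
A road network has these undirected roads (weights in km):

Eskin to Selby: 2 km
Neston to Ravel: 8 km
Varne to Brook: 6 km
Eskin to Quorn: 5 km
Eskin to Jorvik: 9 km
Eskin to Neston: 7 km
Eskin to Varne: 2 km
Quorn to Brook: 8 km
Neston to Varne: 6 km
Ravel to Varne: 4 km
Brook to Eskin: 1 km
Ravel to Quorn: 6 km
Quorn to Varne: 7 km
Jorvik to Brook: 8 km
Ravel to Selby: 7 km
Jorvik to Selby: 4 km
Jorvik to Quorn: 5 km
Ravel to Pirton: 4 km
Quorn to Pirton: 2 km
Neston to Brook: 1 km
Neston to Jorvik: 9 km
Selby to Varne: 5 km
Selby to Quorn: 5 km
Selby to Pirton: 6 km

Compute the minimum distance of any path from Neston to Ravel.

8 km

Shortest distances from Neston:
Neston: 0
Brook: 1  (via Neston)
Eskin: 2  (via Brook)
Varne: 4  (via Eskin)
Selby: 4  (via Eskin)
Quorn: 7  (via Eskin)
Jorvik: 8  (via Selby)
Ravel: 8  (via Neston)
Shortest route: Neston → Ravel = 8 km.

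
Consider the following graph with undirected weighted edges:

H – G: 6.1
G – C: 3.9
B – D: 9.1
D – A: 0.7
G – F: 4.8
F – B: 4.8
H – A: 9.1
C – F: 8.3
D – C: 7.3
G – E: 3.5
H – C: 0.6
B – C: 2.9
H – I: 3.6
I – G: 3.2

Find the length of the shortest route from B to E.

10.3

Candidate routes:
B - C - H - G - E: 2.9+0.6+6.1+3.5 = 13.1
B - C - H - I - G - E: 2.9+0.6+3.6+3.2+3.5 = 13.8
B - F - G - E: 4.8+4.8+3.5 = 13.1
B - C - G - E: 2.9+3.9+3.5 = 10.3
Cheapest is B - C - G - E at 10.3.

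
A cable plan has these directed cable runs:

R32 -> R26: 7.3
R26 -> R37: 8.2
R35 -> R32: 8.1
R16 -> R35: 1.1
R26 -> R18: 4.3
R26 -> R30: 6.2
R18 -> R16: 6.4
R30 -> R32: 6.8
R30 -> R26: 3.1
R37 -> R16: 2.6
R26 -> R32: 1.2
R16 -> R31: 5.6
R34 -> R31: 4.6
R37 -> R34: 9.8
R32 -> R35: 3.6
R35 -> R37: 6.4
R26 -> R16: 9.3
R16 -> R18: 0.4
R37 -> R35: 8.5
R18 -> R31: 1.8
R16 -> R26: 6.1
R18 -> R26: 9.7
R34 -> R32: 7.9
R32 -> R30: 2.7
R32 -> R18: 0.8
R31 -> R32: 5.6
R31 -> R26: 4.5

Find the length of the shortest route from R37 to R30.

Enumerating some paths:
R37 - R16 - R18 - R31 - R26 - R32 - R30: 2.6+0.4+1.8+4.5+1.2+2.7 = 13.2
R37 - R16 - R18 - R31 - R32 - R30: 2.6+0.4+1.8+5.6+2.7 = 13.1
R37 - R16 - R26 - R32 - R30: 2.6+6.1+1.2+2.7 = 12.6
Cheapest is R37 - R16 - R26 - R32 - R30 at 12.6.

12.6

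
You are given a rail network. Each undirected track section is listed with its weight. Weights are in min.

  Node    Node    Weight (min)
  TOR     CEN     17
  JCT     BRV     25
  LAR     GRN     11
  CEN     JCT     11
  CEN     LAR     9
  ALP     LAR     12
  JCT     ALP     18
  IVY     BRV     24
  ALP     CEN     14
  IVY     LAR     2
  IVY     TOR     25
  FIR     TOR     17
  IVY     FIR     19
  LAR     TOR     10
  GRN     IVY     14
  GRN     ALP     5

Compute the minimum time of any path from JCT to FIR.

Enumerating some paths:
JCT → CEN → TOR → FIR: 11+17+17 = 45
JCT → CEN → LAR → IVY → FIR: 11+9+2+19 = 41
The minimum is 41 min via JCT → CEN → LAR → IVY → FIR.

41 min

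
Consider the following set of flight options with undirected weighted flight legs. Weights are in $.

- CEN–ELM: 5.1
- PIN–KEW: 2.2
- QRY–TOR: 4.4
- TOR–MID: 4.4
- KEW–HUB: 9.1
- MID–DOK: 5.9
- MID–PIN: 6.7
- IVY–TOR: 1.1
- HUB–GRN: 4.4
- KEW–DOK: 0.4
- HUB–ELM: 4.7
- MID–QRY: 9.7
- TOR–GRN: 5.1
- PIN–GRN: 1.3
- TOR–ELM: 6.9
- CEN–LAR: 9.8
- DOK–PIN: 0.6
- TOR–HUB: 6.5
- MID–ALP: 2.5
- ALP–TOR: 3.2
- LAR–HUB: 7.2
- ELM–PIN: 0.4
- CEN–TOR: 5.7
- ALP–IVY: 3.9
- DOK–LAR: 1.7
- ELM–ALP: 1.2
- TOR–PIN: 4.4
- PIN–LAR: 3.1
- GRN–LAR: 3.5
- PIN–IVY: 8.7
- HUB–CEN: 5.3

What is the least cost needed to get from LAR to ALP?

Shortest distances from LAR:
LAR: 0
DOK: 1.7  (via LAR)
KEW: 2.1  (via DOK)
PIN: 2.3  (via DOK)
ELM: 2.7  (via PIN)
GRN: 3.5  (via LAR)
ALP: 3.9  (via ELM)
Shortest route: LAR–DOK–PIN–ELM–ALP = $3.9.

$3.9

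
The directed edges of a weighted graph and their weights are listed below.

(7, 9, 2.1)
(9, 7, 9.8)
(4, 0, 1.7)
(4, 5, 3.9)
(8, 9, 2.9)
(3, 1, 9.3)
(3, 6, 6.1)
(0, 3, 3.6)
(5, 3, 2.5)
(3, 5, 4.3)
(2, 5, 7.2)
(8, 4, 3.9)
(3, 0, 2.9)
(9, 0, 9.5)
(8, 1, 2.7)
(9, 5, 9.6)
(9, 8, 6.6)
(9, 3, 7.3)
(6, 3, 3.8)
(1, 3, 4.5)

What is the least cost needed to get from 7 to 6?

Compare a few routes:
7 - 9 - 5 - 3 - 6: 2.1+9.6+2.5+6.1 = 20.3
7 - 9 - 3 - 6: 2.1+7.3+6.1 = 15.5
Cheapest is 7 - 9 - 3 - 6 at 15.5.

15.5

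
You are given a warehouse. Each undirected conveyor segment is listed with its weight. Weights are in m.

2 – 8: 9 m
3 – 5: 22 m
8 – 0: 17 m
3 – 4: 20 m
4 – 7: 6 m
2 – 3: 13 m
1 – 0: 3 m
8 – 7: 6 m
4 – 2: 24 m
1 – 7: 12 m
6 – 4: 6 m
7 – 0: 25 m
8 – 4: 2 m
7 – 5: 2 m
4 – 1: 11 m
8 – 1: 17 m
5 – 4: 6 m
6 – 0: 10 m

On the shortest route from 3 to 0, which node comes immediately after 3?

Candidate routes:
3 - 4 - 6 - 0: 20+6+10 = 36
3 - 2 - 8 - 4 - 1 - 0: 13+9+2+11+3 = 38
3 - 4 - 8 - 0: 20+2+17 = 39
3 - 4 - 1 - 0: 20+11+3 = 34
Cheapest is 3 - 4 - 1 - 0 at 34 m.
So from 3 the first move is to 4.

4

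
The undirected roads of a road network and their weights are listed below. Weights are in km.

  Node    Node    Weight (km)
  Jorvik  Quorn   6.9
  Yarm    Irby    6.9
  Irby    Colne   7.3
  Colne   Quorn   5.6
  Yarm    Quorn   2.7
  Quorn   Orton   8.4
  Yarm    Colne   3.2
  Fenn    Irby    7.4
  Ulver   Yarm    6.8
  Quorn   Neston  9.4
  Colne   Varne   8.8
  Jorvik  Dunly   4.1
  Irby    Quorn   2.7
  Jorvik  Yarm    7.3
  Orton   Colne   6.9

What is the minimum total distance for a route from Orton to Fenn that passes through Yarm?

22.9 km

Shortest Orton→Yarm: Orton → Colne → Yarm = 10.1
Shortest Yarm→Fenn: Yarm → Quorn → Irby → Fenn = 12.8
Total via Yarm: 10.1 + 12.8 = 22.9 km.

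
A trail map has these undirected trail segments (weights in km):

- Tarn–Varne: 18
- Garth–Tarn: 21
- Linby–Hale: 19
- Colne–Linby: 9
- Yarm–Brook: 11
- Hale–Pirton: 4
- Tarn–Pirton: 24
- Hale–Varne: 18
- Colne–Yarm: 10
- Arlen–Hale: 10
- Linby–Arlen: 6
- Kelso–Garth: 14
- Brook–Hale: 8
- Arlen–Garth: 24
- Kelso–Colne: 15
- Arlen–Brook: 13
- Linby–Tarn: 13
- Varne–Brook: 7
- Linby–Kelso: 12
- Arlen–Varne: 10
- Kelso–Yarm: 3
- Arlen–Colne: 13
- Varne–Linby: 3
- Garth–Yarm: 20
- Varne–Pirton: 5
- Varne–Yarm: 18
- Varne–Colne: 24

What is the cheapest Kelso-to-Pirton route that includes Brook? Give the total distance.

26 km

Shortest Kelso→Brook: Kelso–Yarm–Brook = 14
Best Brook to Pirton: Brook–Varne–Pirton costing 12
Total via Brook: 14 + 12 = 26 km.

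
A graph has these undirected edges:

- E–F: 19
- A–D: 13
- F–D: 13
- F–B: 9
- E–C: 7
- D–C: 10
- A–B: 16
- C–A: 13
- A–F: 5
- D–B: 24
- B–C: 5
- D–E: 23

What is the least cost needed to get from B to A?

14

Enumerating some paths:
B - F - A: 9+5 = 14
B - A: 16 = 16
The minimum is 14 via B - F - A.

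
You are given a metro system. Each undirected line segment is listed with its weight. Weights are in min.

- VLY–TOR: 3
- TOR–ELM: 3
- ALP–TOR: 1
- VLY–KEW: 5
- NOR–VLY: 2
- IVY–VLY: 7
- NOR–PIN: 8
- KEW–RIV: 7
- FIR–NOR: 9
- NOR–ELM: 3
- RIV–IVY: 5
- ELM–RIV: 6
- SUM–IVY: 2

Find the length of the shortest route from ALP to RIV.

10 min

Running Dijkstra from ALP:
ALP: 0
TOR: 1  (via ALP)
ELM: 4  (via TOR)
VLY: 4  (via TOR)
NOR: 6  (via VLY)
KEW: 9  (via VLY)
RIV: 10  (via ELM)
Shortest route: ALP → TOR → ELM → RIV = 10 min.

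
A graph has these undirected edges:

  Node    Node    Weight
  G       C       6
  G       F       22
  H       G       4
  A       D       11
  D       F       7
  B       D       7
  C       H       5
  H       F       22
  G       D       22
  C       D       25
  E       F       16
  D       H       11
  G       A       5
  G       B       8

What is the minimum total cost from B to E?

Shortest distances from B:
B: 0
D: 7  (via B)
G: 8  (via B)
H: 12  (via G)
A: 13  (via G)
C: 14  (via G)
F: 14  (via D)
E: 30  (via F)
Shortest route: B → D → F → E = 30.

30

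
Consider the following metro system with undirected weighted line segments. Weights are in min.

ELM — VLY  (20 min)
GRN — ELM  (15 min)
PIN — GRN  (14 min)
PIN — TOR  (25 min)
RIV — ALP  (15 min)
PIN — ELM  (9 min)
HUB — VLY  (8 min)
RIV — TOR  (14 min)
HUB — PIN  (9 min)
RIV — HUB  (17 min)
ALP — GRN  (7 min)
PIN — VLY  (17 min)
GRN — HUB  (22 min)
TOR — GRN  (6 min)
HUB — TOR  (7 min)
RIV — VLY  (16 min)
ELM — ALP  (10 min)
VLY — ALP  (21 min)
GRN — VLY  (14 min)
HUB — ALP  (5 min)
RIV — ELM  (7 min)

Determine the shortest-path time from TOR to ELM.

Shortest distances from TOR:
TOR: 0
GRN: 6  (via TOR)
HUB: 7  (via TOR)
ALP: 12  (via HUB)
RIV: 14  (via TOR)
VLY: 15  (via HUB)
PIN: 16  (via HUB)
ELM: 21  (via GRN)
Shortest route: TOR → GRN → ELM = 21 min.

21 min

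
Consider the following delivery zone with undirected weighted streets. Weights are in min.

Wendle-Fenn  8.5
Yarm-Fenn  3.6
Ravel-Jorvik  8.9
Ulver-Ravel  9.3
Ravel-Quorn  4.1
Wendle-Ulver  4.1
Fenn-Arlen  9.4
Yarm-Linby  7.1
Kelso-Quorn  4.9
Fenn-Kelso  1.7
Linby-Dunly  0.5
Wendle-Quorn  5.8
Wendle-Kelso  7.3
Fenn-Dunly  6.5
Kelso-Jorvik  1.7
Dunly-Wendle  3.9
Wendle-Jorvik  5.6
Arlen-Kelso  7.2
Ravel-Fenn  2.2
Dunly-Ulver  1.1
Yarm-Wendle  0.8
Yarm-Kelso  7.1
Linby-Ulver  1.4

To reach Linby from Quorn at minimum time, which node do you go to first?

Enumerating some paths:
Quorn–Wendle–Ulver–Dunly–Linby: 5.8+4.1+1.1+0.5 = 11.5
Quorn–Wendle–Dunly–Ulver–Linby: 5.8+3.9+1.1+1.4 = 12.2
Quorn–Wendle–Dunly–Linby: 5.8+3.9+0.5 = 10.2
Quorn–Wendle–Ulver–Linby: 5.8+4.1+1.4 = 11.3
Cheapest is Quorn–Wendle–Dunly–Linby at 10.2 min.
So from Quorn the first move is to Wendle.

Wendle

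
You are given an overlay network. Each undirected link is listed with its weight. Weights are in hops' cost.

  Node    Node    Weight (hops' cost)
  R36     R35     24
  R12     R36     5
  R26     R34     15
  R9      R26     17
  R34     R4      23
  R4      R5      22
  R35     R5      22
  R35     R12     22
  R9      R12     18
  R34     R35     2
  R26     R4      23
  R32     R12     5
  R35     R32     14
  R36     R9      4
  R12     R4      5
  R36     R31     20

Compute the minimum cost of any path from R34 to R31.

46 hops' cost

Compare a few routes:
R34–R4–R12–R36–R31: 23+5+5+20 = 53
R34–R35–R36–R31: 2+24+20 = 46
R34–R35–R12–R36–R31: 2+22+5+20 = 49
Cheapest is R34–R35–R36–R31 at 46 hops' cost.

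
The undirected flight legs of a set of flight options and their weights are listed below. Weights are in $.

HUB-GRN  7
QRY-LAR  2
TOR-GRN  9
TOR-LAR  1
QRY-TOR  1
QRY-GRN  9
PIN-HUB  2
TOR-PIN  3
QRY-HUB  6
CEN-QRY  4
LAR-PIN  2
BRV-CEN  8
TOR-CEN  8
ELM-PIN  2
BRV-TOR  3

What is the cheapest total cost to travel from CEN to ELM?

$10

Candidate routes:
CEN–QRY–TOR–PIN–ELM: 4+1+3+2 = 10
CEN–QRY–LAR–TOR–PIN–ELM: 4+2+1+3+2 = 12
Cheapest is CEN–QRY–TOR–PIN–ELM at $10.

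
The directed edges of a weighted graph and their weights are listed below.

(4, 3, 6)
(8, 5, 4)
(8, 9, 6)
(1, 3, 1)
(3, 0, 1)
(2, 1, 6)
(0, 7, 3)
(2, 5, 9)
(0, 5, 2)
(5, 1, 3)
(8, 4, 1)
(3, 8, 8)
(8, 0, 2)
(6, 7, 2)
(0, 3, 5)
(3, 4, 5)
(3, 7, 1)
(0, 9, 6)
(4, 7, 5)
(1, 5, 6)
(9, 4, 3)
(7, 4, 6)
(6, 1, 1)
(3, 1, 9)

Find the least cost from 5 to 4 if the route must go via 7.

11

Shortest 5→7: 5–1–3–7 = 5
Best 7 to 4: 7–4 costing 6
Total via 7: 5 + 6 = 11.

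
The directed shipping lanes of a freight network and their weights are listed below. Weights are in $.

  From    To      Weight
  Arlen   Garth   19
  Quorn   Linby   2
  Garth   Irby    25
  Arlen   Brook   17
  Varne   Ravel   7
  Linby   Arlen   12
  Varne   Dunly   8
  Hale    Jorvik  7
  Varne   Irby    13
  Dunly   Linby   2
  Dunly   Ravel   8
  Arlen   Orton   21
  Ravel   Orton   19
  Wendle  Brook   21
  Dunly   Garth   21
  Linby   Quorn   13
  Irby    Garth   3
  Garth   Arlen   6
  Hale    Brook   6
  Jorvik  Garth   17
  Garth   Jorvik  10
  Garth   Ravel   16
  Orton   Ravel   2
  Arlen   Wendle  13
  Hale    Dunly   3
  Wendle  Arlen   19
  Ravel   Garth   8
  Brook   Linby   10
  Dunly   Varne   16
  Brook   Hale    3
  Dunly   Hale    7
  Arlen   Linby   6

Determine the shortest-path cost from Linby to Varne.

Compare a few routes:
Linby → Arlen → Brook → Hale → Dunly → Varne: 12+17+3+3+16 = 51
Linby → Arlen → Wendle → Brook → Hale → Dunly → Varne: 12+13+21+3+3+16 = 68
Cheapest is Linby → Arlen → Brook → Hale → Dunly → Varne at $51.

$51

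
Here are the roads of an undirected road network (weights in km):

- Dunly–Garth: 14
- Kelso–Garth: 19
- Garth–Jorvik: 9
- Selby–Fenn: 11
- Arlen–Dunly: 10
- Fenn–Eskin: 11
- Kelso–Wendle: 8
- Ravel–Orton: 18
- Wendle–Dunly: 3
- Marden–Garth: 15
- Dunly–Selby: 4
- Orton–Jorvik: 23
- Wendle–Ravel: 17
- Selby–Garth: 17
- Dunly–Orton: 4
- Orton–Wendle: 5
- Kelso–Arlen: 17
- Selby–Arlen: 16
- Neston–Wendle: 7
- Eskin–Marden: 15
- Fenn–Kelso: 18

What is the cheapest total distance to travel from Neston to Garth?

24 km

Running Dijkstra from Neston:
Neston: 0
Wendle: 7  (via Neston)
Dunly: 10  (via Wendle)
Orton: 12  (via Wendle)
Selby: 14  (via Dunly)
Kelso: 15  (via Wendle)
Arlen: 20  (via Dunly)
Ravel: 24  (via Wendle)
Garth: 24  (via Dunly)
Shortest route: Neston → Wendle → Dunly → Garth = 24 km.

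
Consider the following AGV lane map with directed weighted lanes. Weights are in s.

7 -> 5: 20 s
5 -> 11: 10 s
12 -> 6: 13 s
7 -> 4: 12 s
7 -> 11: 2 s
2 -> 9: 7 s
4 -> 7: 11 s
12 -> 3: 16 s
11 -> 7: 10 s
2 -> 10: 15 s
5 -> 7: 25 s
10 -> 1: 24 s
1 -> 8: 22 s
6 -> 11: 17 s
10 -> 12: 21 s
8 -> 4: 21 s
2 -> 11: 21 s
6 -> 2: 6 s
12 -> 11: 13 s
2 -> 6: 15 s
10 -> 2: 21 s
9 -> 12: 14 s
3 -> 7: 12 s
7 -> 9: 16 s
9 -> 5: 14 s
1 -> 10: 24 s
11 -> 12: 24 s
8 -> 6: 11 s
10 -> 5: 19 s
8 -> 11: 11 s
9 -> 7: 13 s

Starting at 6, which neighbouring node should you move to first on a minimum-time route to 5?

2

Enumerating some paths:
6 → 11 → 7 → 5: 17+10+20 = 47
6 → 2 → 10 → 5: 6+15+19 = 40
6 → 2 → 9 → 5: 6+7+14 = 27
6 → 2 → 9 → 7 → 5: 6+7+13+20 = 46
The minimum is 27 s via 6 → 2 → 9 → 5.
So from 6 the first move is to 2.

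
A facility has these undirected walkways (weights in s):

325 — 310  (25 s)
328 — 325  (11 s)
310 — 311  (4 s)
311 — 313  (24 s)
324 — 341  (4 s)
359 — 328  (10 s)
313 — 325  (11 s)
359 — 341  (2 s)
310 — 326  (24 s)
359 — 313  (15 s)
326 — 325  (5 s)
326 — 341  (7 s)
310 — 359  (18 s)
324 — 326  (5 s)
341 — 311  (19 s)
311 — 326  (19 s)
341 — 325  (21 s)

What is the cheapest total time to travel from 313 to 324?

Enumerating some paths:
313–359–341–326–324: 15+2+7+5 = 29
313–325–341–324: 11+21+4 = 36
313–325–326–324: 11+5+5 = 21
313–325–326–341–324: 11+5+7+4 = 27
Cheapest is 313–325–326–324 at 21 s.

21 s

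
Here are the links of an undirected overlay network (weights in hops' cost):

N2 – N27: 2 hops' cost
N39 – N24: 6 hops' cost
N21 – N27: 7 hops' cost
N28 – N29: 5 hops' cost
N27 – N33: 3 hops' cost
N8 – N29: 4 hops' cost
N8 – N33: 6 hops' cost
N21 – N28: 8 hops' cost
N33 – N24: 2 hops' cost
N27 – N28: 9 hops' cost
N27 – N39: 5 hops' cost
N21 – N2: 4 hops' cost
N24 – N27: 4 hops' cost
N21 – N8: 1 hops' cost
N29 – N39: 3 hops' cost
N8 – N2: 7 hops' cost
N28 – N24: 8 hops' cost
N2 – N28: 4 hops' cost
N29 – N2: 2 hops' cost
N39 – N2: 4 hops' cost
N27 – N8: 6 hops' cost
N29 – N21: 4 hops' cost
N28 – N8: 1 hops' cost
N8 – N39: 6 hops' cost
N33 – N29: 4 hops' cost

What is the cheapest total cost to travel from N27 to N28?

6 hops' cost

Compare a few routes:
N27 → N8 → N28: 6+1 = 7
N27 → N2 → N28: 2+4 = 6
The minimum is 6 hops' cost via N27 → N2 → N28.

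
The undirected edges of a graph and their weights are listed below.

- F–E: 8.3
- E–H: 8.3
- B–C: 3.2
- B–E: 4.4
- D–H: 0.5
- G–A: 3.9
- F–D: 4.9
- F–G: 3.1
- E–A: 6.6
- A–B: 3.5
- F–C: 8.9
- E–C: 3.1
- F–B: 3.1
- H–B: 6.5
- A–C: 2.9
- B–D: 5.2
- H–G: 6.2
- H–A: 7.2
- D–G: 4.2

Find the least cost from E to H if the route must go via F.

12.9

Shortest E→F: E–B–F = 7.5
Best F to H: F–D–H costing 5.4
Total via F: 7.5 + 5.4 = 12.9.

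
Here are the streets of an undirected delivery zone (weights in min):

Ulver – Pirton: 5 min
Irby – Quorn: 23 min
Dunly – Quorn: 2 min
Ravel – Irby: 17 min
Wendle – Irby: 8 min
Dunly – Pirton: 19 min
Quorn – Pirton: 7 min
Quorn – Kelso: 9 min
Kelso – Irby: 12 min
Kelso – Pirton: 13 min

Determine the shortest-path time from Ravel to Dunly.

40 min

Compare a few routes:
Ravel - Irby - Kelso - Quorn - Dunly: 17+12+9+2 = 40
Ravel - Irby - Quorn - Dunly: 17+23+2 = 42
The minimum is 40 min via Ravel - Irby - Kelso - Quorn - Dunly.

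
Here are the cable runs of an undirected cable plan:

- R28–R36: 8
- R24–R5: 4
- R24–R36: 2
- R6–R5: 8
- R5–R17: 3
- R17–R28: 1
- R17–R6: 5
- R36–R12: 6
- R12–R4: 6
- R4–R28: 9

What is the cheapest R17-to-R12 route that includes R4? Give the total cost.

Best R17 to R4: R17–R28–R4 costing 10
Best R4 to R12: R4–R12 costing 6
Total via R4: 10 + 6 = 16.

16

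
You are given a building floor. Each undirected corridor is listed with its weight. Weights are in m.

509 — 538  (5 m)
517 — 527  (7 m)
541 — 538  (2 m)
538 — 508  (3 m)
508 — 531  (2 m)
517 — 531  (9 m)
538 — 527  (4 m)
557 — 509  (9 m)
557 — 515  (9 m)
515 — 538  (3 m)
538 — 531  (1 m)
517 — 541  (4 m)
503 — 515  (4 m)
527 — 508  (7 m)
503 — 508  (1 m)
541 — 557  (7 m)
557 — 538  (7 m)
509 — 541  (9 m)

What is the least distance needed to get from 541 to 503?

Enumerating some paths:
541 → 538 → 527 → 508 → 503: 2+4+7+1 = 14
541 → 538 → 515 → 503: 2+3+4 = 9
541 → 538 → 508 → 503: 2+3+1 = 6
The minimum is 6 m via 541 → 538 → 508 → 503.

6 m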